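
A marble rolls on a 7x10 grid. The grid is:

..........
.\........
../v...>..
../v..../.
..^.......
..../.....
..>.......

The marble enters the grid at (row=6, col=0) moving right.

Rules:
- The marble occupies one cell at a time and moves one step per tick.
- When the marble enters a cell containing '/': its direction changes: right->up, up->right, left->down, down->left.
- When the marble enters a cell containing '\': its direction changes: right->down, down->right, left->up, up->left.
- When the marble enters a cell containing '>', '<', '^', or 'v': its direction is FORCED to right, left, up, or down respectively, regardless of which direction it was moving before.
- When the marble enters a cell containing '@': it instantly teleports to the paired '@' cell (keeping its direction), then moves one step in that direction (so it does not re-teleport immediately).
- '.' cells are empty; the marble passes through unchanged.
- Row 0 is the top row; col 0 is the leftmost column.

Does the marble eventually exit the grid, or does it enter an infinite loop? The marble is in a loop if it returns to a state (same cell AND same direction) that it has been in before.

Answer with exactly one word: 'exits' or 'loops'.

Answer: exits

Derivation:
Step 1: enter (6,0), '.' pass, move right to (6,1)
Step 2: enter (6,1), '.' pass, move right to (6,2)
Step 3: enter (6,2), '>' forces right->right, move right to (6,3)
Step 4: enter (6,3), '.' pass, move right to (6,4)
Step 5: enter (6,4), '.' pass, move right to (6,5)
Step 6: enter (6,5), '.' pass, move right to (6,6)
Step 7: enter (6,6), '.' pass, move right to (6,7)
Step 8: enter (6,7), '.' pass, move right to (6,8)
Step 9: enter (6,8), '.' pass, move right to (6,9)
Step 10: enter (6,9), '.' pass, move right to (6,10)
Step 11: at (6,10) — EXIT via right edge, pos 6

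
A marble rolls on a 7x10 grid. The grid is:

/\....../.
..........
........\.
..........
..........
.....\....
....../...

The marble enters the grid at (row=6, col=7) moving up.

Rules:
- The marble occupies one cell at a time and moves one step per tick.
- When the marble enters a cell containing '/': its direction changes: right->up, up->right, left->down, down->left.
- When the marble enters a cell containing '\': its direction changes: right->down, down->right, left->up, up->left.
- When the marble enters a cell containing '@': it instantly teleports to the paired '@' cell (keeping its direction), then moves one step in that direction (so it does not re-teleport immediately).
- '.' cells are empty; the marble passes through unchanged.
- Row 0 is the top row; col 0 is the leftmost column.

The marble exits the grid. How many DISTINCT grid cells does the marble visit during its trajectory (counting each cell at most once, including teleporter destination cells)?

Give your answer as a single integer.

Step 1: enter (6,7), '.' pass, move up to (5,7)
Step 2: enter (5,7), '.' pass, move up to (4,7)
Step 3: enter (4,7), '.' pass, move up to (3,7)
Step 4: enter (3,7), '.' pass, move up to (2,7)
Step 5: enter (2,7), '.' pass, move up to (1,7)
Step 6: enter (1,7), '.' pass, move up to (0,7)
Step 7: enter (0,7), '.' pass, move up to (-1,7)
Step 8: at (-1,7) — EXIT via top edge, pos 7
Distinct cells visited: 7 (path length 7)

Answer: 7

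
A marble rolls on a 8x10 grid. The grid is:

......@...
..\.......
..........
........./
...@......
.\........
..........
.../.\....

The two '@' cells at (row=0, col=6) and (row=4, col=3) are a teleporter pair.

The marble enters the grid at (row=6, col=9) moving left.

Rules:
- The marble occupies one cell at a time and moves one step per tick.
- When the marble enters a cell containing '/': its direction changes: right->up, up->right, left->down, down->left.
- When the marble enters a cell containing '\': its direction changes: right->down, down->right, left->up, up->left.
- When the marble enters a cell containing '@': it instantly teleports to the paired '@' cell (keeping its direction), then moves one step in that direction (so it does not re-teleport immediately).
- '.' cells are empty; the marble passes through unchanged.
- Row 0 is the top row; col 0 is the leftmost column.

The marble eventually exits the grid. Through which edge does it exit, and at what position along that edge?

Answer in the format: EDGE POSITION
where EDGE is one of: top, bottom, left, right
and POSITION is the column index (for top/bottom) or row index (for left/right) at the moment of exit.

Step 1: enter (6,9), '.' pass, move left to (6,8)
Step 2: enter (6,8), '.' pass, move left to (6,7)
Step 3: enter (6,7), '.' pass, move left to (6,6)
Step 4: enter (6,6), '.' pass, move left to (6,5)
Step 5: enter (6,5), '.' pass, move left to (6,4)
Step 6: enter (6,4), '.' pass, move left to (6,3)
Step 7: enter (6,3), '.' pass, move left to (6,2)
Step 8: enter (6,2), '.' pass, move left to (6,1)
Step 9: enter (6,1), '.' pass, move left to (6,0)
Step 10: enter (6,0), '.' pass, move left to (6,-1)
Step 11: at (6,-1) — EXIT via left edge, pos 6

Answer: left 6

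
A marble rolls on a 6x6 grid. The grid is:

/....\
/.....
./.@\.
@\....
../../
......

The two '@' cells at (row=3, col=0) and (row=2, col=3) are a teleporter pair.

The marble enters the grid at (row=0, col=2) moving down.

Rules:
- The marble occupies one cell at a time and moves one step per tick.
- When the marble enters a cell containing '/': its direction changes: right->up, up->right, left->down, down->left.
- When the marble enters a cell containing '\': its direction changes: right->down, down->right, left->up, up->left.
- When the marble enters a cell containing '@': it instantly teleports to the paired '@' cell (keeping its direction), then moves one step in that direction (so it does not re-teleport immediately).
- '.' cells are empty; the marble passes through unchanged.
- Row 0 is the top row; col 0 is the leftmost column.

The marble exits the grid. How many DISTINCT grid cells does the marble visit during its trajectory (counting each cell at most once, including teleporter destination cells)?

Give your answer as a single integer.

Step 1: enter (0,2), '.' pass, move down to (1,2)
Step 2: enter (1,2), '.' pass, move down to (2,2)
Step 3: enter (2,2), '.' pass, move down to (3,2)
Step 4: enter (3,2), '.' pass, move down to (4,2)
Step 5: enter (4,2), '/' deflects down->left, move left to (4,1)
Step 6: enter (4,1), '.' pass, move left to (4,0)
Step 7: enter (4,0), '.' pass, move left to (4,-1)
Step 8: at (4,-1) — EXIT via left edge, pos 4
Distinct cells visited: 7 (path length 7)

Answer: 7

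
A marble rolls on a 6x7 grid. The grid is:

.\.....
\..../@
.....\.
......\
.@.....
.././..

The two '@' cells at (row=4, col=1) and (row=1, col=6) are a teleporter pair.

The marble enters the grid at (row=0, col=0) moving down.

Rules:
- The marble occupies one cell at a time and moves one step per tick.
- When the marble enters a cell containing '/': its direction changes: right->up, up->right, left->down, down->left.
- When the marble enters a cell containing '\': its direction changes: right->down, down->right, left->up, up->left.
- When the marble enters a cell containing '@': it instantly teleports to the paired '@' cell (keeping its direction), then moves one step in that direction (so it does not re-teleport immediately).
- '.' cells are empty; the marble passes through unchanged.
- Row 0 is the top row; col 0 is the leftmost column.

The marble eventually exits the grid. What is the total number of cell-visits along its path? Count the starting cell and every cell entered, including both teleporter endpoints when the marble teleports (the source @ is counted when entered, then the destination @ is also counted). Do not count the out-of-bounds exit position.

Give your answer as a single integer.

Answer: 8

Derivation:
Step 1: enter (0,0), '.' pass, move down to (1,0)
Step 2: enter (1,0), '\' deflects down->right, move right to (1,1)
Step 3: enter (1,1), '.' pass, move right to (1,2)
Step 4: enter (1,2), '.' pass, move right to (1,3)
Step 5: enter (1,3), '.' pass, move right to (1,4)
Step 6: enter (1,4), '.' pass, move right to (1,5)
Step 7: enter (1,5), '/' deflects right->up, move up to (0,5)
Step 8: enter (0,5), '.' pass, move up to (-1,5)
Step 9: at (-1,5) — EXIT via top edge, pos 5
Path length (cell visits): 8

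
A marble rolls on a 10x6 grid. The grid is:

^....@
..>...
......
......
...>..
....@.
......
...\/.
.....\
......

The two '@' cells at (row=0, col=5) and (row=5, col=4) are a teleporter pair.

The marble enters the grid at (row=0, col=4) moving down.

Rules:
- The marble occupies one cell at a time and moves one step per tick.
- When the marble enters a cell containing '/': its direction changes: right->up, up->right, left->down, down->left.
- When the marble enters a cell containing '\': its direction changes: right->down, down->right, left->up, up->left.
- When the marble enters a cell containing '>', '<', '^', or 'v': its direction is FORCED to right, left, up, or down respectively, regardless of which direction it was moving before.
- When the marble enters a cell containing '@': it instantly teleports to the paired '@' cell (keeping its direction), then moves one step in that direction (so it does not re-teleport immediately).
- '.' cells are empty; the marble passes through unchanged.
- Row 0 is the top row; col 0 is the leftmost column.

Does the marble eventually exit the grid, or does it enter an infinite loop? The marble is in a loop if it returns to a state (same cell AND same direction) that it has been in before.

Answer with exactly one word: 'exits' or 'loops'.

Step 1: enter (0,4), '.' pass, move down to (1,4)
Step 2: enter (1,4), '.' pass, move down to (2,4)
Step 3: enter (2,4), '.' pass, move down to (3,4)
Step 4: enter (3,4), '.' pass, move down to (4,4)
Step 5: enter (4,4), '.' pass, move down to (5,4)
Step 6: enter (5,4), '@' teleport (5,4)->(0,5), also enter (0,5), move down to (1,5)
Step 7: enter (1,5), '.' pass, move down to (2,5)
Step 8: enter (2,5), '.' pass, move down to (3,5)
Step 9: enter (3,5), '.' pass, move down to (4,5)
Step 10: enter (4,5), '.' pass, move down to (5,5)
Step 11: enter (5,5), '.' pass, move down to (6,5)
Step 12: enter (6,5), '.' pass, move down to (7,5)
Step 13: enter (7,5), '.' pass, move down to (8,5)
Step 14: enter (8,5), '\' deflects down->right, move right to (8,6)
Step 15: at (8,6) — EXIT via right edge, pos 8

Answer: exits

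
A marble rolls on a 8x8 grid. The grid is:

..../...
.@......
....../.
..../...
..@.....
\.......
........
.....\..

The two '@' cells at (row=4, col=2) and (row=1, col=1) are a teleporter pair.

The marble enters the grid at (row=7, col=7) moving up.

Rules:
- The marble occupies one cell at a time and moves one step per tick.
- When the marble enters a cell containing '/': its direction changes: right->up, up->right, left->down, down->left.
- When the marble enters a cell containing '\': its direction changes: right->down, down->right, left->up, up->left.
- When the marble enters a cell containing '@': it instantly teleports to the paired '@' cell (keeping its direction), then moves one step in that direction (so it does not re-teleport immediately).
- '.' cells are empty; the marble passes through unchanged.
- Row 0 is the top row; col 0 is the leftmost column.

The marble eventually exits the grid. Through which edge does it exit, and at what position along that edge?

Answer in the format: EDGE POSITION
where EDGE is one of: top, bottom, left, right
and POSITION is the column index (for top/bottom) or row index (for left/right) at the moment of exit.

Answer: top 7

Derivation:
Step 1: enter (7,7), '.' pass, move up to (6,7)
Step 2: enter (6,7), '.' pass, move up to (5,7)
Step 3: enter (5,7), '.' pass, move up to (4,7)
Step 4: enter (4,7), '.' pass, move up to (3,7)
Step 5: enter (3,7), '.' pass, move up to (2,7)
Step 6: enter (2,7), '.' pass, move up to (1,7)
Step 7: enter (1,7), '.' pass, move up to (0,7)
Step 8: enter (0,7), '.' pass, move up to (-1,7)
Step 9: at (-1,7) — EXIT via top edge, pos 7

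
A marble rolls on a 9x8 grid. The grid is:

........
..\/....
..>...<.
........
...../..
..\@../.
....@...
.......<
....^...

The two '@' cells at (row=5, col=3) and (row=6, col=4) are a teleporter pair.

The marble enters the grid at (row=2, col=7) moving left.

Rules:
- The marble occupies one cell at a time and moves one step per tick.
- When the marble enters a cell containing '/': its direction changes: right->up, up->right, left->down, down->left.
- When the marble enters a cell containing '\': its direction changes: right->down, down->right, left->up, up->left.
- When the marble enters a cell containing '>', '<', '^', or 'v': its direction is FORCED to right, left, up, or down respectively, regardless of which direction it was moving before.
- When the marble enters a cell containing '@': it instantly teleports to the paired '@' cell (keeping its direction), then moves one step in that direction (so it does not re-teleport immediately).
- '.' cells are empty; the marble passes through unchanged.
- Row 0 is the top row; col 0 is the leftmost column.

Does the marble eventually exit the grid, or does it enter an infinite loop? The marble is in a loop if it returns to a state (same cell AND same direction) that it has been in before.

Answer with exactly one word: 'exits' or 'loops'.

Answer: loops

Derivation:
Step 1: enter (2,7), '.' pass, move left to (2,6)
Step 2: enter (2,6), '<' forces left->left, move left to (2,5)
Step 3: enter (2,5), '.' pass, move left to (2,4)
Step 4: enter (2,4), '.' pass, move left to (2,3)
Step 5: enter (2,3), '.' pass, move left to (2,2)
Step 6: enter (2,2), '>' forces left->right, move right to (2,3)
Step 7: enter (2,3), '.' pass, move right to (2,4)
Step 8: enter (2,4), '.' pass, move right to (2,5)
Step 9: enter (2,5), '.' pass, move right to (2,6)
Step 10: enter (2,6), '<' forces right->left, move left to (2,5)
Step 11: at (2,5) dir=left — LOOP DETECTED (seen before)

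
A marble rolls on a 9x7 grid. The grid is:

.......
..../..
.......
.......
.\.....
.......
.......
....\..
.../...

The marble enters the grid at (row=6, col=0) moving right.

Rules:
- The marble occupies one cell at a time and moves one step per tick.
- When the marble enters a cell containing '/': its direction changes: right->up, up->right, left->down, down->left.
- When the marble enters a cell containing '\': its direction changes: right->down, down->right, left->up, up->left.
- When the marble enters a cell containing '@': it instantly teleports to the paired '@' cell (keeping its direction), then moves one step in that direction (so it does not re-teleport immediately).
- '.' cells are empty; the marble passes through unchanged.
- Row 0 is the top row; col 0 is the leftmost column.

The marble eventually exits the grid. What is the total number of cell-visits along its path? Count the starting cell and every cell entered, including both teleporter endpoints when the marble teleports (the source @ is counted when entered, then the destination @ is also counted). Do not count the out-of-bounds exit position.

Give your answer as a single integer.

Answer: 7

Derivation:
Step 1: enter (6,0), '.' pass, move right to (6,1)
Step 2: enter (6,1), '.' pass, move right to (6,2)
Step 3: enter (6,2), '.' pass, move right to (6,3)
Step 4: enter (6,3), '.' pass, move right to (6,4)
Step 5: enter (6,4), '.' pass, move right to (6,5)
Step 6: enter (6,5), '.' pass, move right to (6,6)
Step 7: enter (6,6), '.' pass, move right to (6,7)
Step 8: at (6,7) — EXIT via right edge, pos 6
Path length (cell visits): 7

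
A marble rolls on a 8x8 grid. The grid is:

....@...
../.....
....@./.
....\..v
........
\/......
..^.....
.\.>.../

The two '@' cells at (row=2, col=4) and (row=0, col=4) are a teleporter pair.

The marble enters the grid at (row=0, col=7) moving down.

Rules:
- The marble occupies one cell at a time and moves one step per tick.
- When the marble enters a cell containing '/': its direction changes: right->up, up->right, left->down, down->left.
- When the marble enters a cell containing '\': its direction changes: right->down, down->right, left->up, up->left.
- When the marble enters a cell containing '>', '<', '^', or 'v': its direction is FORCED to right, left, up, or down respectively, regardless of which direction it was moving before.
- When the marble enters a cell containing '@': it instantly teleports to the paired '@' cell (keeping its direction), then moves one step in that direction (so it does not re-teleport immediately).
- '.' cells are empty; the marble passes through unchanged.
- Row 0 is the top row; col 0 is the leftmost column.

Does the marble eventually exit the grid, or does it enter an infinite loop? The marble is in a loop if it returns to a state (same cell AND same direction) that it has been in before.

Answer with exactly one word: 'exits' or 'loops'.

Step 1: enter (0,7), '.' pass, move down to (1,7)
Step 2: enter (1,7), '.' pass, move down to (2,7)
Step 3: enter (2,7), '.' pass, move down to (3,7)
Step 4: enter (3,7), 'v' forces down->down, move down to (4,7)
Step 5: enter (4,7), '.' pass, move down to (5,7)
Step 6: enter (5,7), '.' pass, move down to (6,7)
Step 7: enter (6,7), '.' pass, move down to (7,7)
Step 8: enter (7,7), '/' deflects down->left, move left to (7,6)
Step 9: enter (7,6), '.' pass, move left to (7,5)
Step 10: enter (7,5), '.' pass, move left to (7,4)
Step 11: enter (7,4), '.' pass, move left to (7,3)
Step 12: enter (7,3), '>' forces left->right, move right to (7,4)
Step 13: enter (7,4), '.' pass, move right to (7,5)
Step 14: enter (7,5), '.' pass, move right to (7,6)
Step 15: enter (7,6), '.' pass, move right to (7,7)
Step 16: enter (7,7), '/' deflects right->up, move up to (6,7)
Step 17: enter (6,7), '.' pass, move up to (5,7)
Step 18: enter (5,7), '.' pass, move up to (4,7)
Step 19: enter (4,7), '.' pass, move up to (3,7)
Step 20: enter (3,7), 'v' forces up->down, move down to (4,7)
Step 21: at (4,7) dir=down — LOOP DETECTED (seen before)

Answer: loops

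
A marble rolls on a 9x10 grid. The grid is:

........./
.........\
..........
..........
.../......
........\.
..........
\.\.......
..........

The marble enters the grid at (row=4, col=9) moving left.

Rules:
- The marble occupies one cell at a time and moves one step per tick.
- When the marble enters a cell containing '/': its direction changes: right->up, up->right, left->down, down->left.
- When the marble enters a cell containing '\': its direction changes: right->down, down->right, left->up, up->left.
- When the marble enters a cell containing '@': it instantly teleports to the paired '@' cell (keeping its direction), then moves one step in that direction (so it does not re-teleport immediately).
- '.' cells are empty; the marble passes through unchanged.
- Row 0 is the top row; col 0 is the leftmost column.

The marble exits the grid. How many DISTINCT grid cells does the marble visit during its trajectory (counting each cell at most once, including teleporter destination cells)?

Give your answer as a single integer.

Answer: 11

Derivation:
Step 1: enter (4,9), '.' pass, move left to (4,8)
Step 2: enter (4,8), '.' pass, move left to (4,7)
Step 3: enter (4,7), '.' pass, move left to (4,6)
Step 4: enter (4,6), '.' pass, move left to (4,5)
Step 5: enter (4,5), '.' pass, move left to (4,4)
Step 6: enter (4,4), '.' pass, move left to (4,3)
Step 7: enter (4,3), '/' deflects left->down, move down to (5,3)
Step 8: enter (5,3), '.' pass, move down to (6,3)
Step 9: enter (6,3), '.' pass, move down to (7,3)
Step 10: enter (7,3), '.' pass, move down to (8,3)
Step 11: enter (8,3), '.' pass, move down to (9,3)
Step 12: at (9,3) — EXIT via bottom edge, pos 3
Distinct cells visited: 11 (path length 11)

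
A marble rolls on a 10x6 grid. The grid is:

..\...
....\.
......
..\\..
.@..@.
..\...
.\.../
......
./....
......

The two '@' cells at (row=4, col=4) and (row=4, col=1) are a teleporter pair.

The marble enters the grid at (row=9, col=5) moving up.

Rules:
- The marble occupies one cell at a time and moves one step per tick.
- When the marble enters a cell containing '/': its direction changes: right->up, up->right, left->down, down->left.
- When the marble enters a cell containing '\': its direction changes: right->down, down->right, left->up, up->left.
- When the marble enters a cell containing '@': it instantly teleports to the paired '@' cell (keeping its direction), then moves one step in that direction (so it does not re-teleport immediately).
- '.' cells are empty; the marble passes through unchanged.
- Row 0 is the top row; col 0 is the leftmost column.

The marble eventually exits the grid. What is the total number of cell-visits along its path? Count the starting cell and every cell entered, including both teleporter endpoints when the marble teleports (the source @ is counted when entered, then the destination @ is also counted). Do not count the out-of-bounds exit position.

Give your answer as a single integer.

Step 1: enter (9,5), '.' pass, move up to (8,5)
Step 2: enter (8,5), '.' pass, move up to (7,5)
Step 3: enter (7,5), '.' pass, move up to (6,5)
Step 4: enter (6,5), '/' deflects up->right, move right to (6,6)
Step 5: at (6,6) — EXIT via right edge, pos 6
Path length (cell visits): 4

Answer: 4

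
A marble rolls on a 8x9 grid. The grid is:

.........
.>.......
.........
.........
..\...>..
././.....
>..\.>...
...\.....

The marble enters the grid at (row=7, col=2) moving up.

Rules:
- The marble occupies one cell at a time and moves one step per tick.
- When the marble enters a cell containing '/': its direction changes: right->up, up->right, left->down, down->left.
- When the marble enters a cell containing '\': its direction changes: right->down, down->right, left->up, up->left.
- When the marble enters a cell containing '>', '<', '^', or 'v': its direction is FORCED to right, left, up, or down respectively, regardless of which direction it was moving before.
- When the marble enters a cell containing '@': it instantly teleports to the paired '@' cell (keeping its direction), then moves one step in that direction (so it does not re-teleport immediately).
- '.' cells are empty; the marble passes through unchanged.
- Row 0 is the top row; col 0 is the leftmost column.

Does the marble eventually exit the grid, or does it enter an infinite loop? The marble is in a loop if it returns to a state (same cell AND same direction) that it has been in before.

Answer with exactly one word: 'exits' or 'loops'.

Step 1: enter (7,2), '.' pass, move up to (6,2)
Step 2: enter (6,2), '.' pass, move up to (5,2)
Step 3: enter (5,2), '.' pass, move up to (4,2)
Step 4: enter (4,2), '\' deflects up->left, move left to (4,1)
Step 5: enter (4,1), '.' pass, move left to (4,0)
Step 6: enter (4,0), '.' pass, move left to (4,-1)
Step 7: at (4,-1) — EXIT via left edge, pos 4

Answer: exits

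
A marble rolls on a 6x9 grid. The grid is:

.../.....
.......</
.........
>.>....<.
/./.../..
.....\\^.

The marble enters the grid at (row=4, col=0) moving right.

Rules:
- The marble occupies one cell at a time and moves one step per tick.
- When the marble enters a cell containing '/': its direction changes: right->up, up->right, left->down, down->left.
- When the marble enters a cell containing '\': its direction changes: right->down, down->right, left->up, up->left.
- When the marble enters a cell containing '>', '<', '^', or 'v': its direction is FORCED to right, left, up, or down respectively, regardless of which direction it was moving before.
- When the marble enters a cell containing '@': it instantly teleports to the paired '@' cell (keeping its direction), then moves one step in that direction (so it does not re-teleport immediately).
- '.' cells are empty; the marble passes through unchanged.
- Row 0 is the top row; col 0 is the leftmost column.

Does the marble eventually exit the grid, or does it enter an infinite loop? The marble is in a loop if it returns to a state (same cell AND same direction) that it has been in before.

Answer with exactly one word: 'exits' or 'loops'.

Step 1: enter (4,0), '/' deflects right->up, move up to (3,0)
Step 2: enter (3,0), '>' forces up->right, move right to (3,1)
Step 3: enter (3,1), '.' pass, move right to (3,2)
Step 4: enter (3,2), '>' forces right->right, move right to (3,3)
Step 5: enter (3,3), '.' pass, move right to (3,4)
Step 6: enter (3,4), '.' pass, move right to (3,5)
Step 7: enter (3,5), '.' pass, move right to (3,6)
Step 8: enter (3,6), '.' pass, move right to (3,7)
Step 9: enter (3,7), '<' forces right->left, move left to (3,6)
Step 10: enter (3,6), '.' pass, move left to (3,5)
Step 11: enter (3,5), '.' pass, move left to (3,4)
Step 12: enter (3,4), '.' pass, move left to (3,3)
Step 13: enter (3,3), '.' pass, move left to (3,2)
Step 14: enter (3,2), '>' forces left->right, move right to (3,3)
Step 15: at (3,3) dir=right — LOOP DETECTED (seen before)

Answer: loops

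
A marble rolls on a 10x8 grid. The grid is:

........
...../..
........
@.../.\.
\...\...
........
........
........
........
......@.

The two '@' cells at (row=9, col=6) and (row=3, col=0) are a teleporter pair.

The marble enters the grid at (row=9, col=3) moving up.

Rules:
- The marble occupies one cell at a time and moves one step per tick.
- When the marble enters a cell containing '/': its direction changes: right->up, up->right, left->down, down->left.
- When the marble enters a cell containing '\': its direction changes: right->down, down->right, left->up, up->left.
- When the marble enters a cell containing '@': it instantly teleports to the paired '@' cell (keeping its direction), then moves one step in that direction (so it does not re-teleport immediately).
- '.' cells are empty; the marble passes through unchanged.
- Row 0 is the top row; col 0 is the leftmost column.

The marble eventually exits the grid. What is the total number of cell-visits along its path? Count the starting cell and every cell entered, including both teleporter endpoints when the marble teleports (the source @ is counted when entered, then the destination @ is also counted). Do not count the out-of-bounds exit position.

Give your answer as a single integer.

Answer: 10

Derivation:
Step 1: enter (9,3), '.' pass, move up to (8,3)
Step 2: enter (8,3), '.' pass, move up to (7,3)
Step 3: enter (7,3), '.' pass, move up to (6,3)
Step 4: enter (6,3), '.' pass, move up to (5,3)
Step 5: enter (5,3), '.' pass, move up to (4,3)
Step 6: enter (4,3), '.' pass, move up to (3,3)
Step 7: enter (3,3), '.' pass, move up to (2,3)
Step 8: enter (2,3), '.' pass, move up to (1,3)
Step 9: enter (1,3), '.' pass, move up to (0,3)
Step 10: enter (0,3), '.' pass, move up to (-1,3)
Step 11: at (-1,3) — EXIT via top edge, pos 3
Path length (cell visits): 10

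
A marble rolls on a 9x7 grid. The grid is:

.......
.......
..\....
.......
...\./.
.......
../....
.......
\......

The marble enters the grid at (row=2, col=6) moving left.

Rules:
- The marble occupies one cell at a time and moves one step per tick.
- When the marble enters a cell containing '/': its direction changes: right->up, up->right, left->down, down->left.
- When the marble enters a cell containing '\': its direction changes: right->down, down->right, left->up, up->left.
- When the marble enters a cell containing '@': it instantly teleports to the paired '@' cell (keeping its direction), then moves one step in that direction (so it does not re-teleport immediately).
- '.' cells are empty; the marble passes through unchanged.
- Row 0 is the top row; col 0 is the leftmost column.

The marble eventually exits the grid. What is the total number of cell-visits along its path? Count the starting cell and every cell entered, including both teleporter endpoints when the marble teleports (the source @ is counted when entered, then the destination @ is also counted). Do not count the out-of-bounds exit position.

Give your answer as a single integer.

Answer: 7

Derivation:
Step 1: enter (2,6), '.' pass, move left to (2,5)
Step 2: enter (2,5), '.' pass, move left to (2,4)
Step 3: enter (2,4), '.' pass, move left to (2,3)
Step 4: enter (2,3), '.' pass, move left to (2,2)
Step 5: enter (2,2), '\' deflects left->up, move up to (1,2)
Step 6: enter (1,2), '.' pass, move up to (0,2)
Step 7: enter (0,2), '.' pass, move up to (-1,2)
Step 8: at (-1,2) — EXIT via top edge, pos 2
Path length (cell visits): 7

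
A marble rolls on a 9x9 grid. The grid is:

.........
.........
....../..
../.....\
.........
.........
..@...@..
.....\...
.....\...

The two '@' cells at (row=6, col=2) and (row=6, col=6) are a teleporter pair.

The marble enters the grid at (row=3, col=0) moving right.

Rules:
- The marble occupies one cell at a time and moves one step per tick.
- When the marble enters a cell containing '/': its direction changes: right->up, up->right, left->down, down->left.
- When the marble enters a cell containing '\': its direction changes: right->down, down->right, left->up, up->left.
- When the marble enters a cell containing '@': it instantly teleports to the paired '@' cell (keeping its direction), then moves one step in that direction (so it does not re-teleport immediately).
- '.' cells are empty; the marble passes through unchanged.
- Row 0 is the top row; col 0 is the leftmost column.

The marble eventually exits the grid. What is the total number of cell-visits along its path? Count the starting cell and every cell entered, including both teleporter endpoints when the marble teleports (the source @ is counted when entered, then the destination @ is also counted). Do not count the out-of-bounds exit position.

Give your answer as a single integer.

Step 1: enter (3,0), '.' pass, move right to (3,1)
Step 2: enter (3,1), '.' pass, move right to (3,2)
Step 3: enter (3,2), '/' deflects right->up, move up to (2,2)
Step 4: enter (2,2), '.' pass, move up to (1,2)
Step 5: enter (1,2), '.' pass, move up to (0,2)
Step 6: enter (0,2), '.' pass, move up to (-1,2)
Step 7: at (-1,2) — EXIT via top edge, pos 2
Path length (cell visits): 6

Answer: 6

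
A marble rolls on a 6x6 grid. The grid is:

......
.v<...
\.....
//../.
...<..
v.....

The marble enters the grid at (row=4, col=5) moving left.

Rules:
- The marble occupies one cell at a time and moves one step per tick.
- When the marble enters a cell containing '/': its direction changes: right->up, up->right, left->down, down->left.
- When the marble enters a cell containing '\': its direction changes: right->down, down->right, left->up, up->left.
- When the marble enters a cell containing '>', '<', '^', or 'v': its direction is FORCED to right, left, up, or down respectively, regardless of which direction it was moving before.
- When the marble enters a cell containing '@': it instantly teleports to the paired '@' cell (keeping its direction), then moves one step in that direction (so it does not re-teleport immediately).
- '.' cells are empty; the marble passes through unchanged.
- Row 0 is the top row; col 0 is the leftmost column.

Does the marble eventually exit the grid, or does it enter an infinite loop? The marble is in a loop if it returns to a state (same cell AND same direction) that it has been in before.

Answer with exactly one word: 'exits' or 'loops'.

Answer: exits

Derivation:
Step 1: enter (4,5), '.' pass, move left to (4,4)
Step 2: enter (4,4), '.' pass, move left to (4,3)
Step 3: enter (4,3), '<' forces left->left, move left to (4,2)
Step 4: enter (4,2), '.' pass, move left to (4,1)
Step 5: enter (4,1), '.' pass, move left to (4,0)
Step 6: enter (4,0), '.' pass, move left to (4,-1)
Step 7: at (4,-1) — EXIT via left edge, pos 4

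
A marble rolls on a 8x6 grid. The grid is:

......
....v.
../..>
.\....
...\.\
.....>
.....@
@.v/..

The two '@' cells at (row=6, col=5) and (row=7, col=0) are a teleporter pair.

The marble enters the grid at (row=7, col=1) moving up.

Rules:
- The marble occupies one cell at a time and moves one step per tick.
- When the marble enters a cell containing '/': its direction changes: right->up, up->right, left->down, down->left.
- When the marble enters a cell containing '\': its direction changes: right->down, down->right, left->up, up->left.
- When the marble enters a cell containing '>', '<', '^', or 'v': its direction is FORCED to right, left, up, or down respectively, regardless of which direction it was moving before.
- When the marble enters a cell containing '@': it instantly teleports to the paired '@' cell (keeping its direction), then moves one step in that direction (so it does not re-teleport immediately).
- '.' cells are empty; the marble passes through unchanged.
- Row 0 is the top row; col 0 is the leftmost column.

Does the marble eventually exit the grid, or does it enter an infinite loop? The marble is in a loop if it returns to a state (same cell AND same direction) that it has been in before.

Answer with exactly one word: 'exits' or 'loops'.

Step 1: enter (7,1), '.' pass, move up to (6,1)
Step 2: enter (6,1), '.' pass, move up to (5,1)
Step 3: enter (5,1), '.' pass, move up to (4,1)
Step 4: enter (4,1), '.' pass, move up to (3,1)
Step 5: enter (3,1), '\' deflects up->left, move left to (3,0)
Step 6: enter (3,0), '.' pass, move left to (3,-1)
Step 7: at (3,-1) — EXIT via left edge, pos 3

Answer: exits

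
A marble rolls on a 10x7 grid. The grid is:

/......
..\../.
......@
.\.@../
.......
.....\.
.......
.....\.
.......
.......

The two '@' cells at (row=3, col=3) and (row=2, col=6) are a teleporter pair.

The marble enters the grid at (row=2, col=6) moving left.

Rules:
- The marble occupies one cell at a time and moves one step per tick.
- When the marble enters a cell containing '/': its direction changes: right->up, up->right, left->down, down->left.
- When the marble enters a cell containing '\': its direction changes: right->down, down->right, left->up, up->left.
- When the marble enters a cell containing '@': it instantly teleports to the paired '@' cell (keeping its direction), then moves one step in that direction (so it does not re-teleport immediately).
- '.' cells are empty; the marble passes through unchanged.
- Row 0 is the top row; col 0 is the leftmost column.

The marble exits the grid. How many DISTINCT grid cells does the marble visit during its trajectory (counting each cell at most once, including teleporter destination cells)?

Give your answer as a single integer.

Answer: 7

Derivation:
Step 1: enter (2,6), '@' teleport (2,6)->(3,3), also enter (3,3), move left to (3,2)
Step 2: enter (3,2), '.' pass, move left to (3,1)
Step 3: enter (3,1), '\' deflects left->up, move up to (2,1)
Step 4: enter (2,1), '.' pass, move up to (1,1)
Step 5: enter (1,1), '.' pass, move up to (0,1)
Step 6: enter (0,1), '.' pass, move up to (-1,1)
Step 7: at (-1,1) — EXIT via top edge, pos 1
Distinct cells visited: 7 (path length 7)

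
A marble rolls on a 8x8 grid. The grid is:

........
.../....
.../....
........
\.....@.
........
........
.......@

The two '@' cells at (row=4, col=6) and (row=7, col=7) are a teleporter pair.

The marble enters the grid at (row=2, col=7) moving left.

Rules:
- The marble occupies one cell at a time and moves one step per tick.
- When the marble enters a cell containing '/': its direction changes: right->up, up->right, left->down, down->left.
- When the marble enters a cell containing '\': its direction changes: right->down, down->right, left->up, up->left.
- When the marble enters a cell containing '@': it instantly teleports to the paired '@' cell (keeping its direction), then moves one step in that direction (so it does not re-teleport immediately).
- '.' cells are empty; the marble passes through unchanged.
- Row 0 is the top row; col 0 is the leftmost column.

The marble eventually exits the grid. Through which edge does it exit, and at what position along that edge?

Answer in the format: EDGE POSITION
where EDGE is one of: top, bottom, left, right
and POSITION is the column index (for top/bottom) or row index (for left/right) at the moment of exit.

Answer: bottom 3

Derivation:
Step 1: enter (2,7), '.' pass, move left to (2,6)
Step 2: enter (2,6), '.' pass, move left to (2,5)
Step 3: enter (2,5), '.' pass, move left to (2,4)
Step 4: enter (2,4), '.' pass, move left to (2,3)
Step 5: enter (2,3), '/' deflects left->down, move down to (3,3)
Step 6: enter (3,3), '.' pass, move down to (4,3)
Step 7: enter (4,3), '.' pass, move down to (5,3)
Step 8: enter (5,3), '.' pass, move down to (6,3)
Step 9: enter (6,3), '.' pass, move down to (7,3)
Step 10: enter (7,3), '.' pass, move down to (8,3)
Step 11: at (8,3) — EXIT via bottom edge, pos 3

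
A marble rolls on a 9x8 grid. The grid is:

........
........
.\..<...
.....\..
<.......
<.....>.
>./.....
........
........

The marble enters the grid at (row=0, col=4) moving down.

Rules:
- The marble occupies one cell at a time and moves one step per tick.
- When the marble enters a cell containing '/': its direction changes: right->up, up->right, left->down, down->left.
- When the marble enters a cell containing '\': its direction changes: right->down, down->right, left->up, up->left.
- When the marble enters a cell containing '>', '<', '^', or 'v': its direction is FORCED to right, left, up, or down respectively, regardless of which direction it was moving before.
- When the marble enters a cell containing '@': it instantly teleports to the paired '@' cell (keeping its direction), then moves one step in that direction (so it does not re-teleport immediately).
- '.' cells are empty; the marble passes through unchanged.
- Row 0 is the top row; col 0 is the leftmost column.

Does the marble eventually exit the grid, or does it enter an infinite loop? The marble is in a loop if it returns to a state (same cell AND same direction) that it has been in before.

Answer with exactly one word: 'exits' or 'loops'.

Answer: exits

Derivation:
Step 1: enter (0,4), '.' pass, move down to (1,4)
Step 2: enter (1,4), '.' pass, move down to (2,4)
Step 3: enter (2,4), '<' forces down->left, move left to (2,3)
Step 4: enter (2,3), '.' pass, move left to (2,2)
Step 5: enter (2,2), '.' pass, move left to (2,1)
Step 6: enter (2,1), '\' deflects left->up, move up to (1,1)
Step 7: enter (1,1), '.' pass, move up to (0,1)
Step 8: enter (0,1), '.' pass, move up to (-1,1)
Step 9: at (-1,1) — EXIT via top edge, pos 1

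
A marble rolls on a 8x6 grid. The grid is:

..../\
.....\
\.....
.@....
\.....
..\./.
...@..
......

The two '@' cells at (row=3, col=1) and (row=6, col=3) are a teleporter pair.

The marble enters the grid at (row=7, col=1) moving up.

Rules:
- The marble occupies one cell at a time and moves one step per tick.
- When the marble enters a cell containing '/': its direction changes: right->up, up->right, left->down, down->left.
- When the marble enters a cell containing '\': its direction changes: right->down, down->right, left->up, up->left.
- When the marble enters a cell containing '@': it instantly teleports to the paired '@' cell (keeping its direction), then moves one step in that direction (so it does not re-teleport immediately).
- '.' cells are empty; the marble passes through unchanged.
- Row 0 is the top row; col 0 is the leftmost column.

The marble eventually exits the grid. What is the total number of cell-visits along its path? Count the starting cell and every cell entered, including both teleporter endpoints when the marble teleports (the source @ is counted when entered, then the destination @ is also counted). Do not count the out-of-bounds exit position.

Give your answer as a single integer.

Answer: 12

Derivation:
Step 1: enter (7,1), '.' pass, move up to (6,1)
Step 2: enter (6,1), '.' pass, move up to (5,1)
Step 3: enter (5,1), '.' pass, move up to (4,1)
Step 4: enter (4,1), '.' pass, move up to (3,1)
Step 5: enter (3,1), '@' teleport (3,1)->(6,3), also enter (6,3), move up to (5,3)
Step 6: enter (5,3), '.' pass, move up to (4,3)
Step 7: enter (4,3), '.' pass, move up to (3,3)
Step 8: enter (3,3), '.' pass, move up to (2,3)
Step 9: enter (2,3), '.' pass, move up to (1,3)
Step 10: enter (1,3), '.' pass, move up to (0,3)
Step 11: enter (0,3), '.' pass, move up to (-1,3)
Step 12: at (-1,3) — EXIT via top edge, pos 3
Path length (cell visits): 12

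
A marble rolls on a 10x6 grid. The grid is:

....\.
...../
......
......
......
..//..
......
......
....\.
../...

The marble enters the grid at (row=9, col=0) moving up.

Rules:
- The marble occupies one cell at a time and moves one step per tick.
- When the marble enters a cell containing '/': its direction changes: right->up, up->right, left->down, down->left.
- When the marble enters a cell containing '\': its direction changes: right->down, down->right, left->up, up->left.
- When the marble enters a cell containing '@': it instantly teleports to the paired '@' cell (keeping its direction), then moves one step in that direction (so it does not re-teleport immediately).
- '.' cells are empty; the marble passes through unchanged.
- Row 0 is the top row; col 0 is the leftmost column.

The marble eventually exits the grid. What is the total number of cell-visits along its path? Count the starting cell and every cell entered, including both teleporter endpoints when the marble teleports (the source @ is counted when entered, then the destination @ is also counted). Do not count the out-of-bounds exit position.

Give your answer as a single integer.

Answer: 10

Derivation:
Step 1: enter (9,0), '.' pass, move up to (8,0)
Step 2: enter (8,0), '.' pass, move up to (7,0)
Step 3: enter (7,0), '.' pass, move up to (6,0)
Step 4: enter (6,0), '.' pass, move up to (5,0)
Step 5: enter (5,0), '.' pass, move up to (4,0)
Step 6: enter (4,0), '.' pass, move up to (3,0)
Step 7: enter (3,0), '.' pass, move up to (2,0)
Step 8: enter (2,0), '.' pass, move up to (1,0)
Step 9: enter (1,0), '.' pass, move up to (0,0)
Step 10: enter (0,0), '.' pass, move up to (-1,0)
Step 11: at (-1,0) — EXIT via top edge, pos 0
Path length (cell visits): 10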